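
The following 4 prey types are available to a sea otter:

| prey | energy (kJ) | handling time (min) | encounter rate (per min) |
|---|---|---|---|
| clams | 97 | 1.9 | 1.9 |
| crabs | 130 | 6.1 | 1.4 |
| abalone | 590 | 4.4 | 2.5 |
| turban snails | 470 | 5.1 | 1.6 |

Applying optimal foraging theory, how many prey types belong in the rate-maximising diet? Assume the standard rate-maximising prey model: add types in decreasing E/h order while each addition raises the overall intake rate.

Profitabilities (E/h, kJ/min): abalone 134, turban snails 92.2, clams 51.1, crabs 21.3. Add prey in this order while the next type's profitability exceeds the intake rate on those already taken.
Rate on top 1: 122.9. turban snails: 92.2 < 122.9 → exclude; stop.
Optimal diet: abalone — 1 of 4 types.

1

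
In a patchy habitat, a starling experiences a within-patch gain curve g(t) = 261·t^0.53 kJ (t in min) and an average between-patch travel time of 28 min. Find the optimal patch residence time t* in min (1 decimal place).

31.6 min

Optimal t* satisfies g'(t*) = g(t*)/(T + t*).
g'(t) = 0.53·261·t^-0.47. Setting 0.53·261·t^-0.47 = 261·t^0.53/(28+t) gives 0.53(28+t) = t, so 0.47·t = 0.53×28.
t* = 0.53×28/0.47 = 31.57 min.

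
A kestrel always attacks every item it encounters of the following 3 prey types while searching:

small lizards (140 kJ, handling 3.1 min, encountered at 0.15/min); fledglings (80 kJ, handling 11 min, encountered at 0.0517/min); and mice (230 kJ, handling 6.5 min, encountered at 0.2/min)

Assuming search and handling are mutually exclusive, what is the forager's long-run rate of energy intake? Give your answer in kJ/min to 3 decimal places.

21.338 kJ/min

R = Σλ_iE_i / (1 + Σλ_ih_i)
Numerator: 0.15×140 + 0.0517×80 + 0.2×230 = 71.14
Denominator: 1 + 0.15×3.1 + 0.0517×11 + 0.2×6.5 = 3.334
R = 71.14/3.334 = 21.34 kJ/min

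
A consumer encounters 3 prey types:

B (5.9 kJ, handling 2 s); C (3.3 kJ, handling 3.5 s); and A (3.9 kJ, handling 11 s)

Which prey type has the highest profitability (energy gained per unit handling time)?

Profitability E/h (kJ/s): B = 5.9/2 = 2.95, C = 3.3/3.5 = 0.943, A = 3.9/11 = 0.355.
Ranked: B > C > A.

B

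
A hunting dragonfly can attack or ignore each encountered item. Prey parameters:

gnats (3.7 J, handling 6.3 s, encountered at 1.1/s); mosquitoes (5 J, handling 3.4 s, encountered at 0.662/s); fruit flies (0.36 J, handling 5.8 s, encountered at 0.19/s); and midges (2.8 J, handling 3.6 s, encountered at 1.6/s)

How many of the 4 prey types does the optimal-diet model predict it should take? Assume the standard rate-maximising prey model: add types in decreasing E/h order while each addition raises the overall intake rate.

E/h in descending order: mosquitoes 1.47, midges 0.778, gnats 0.587, fruit flies 0.0621 J/s. The optimal diet is the largest prefix of this list for which every included type satisfies E_i/h_i > R on the types above it.
Rate on top 1: 1.018. midges: 0.778 < 1.018 → exclude; stop.
Optimal diet: mosquitoes — 1 of 4 types.

1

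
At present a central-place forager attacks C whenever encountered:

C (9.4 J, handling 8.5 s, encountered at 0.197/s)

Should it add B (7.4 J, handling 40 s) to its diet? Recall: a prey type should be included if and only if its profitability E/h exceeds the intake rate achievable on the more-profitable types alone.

On C alone, R = ΣλE/(1+Σλh) = 1.852/2.675 = 0.6924 J/s.
Profitability of B: 7.4/40 = 0.185 J/s.
Since 0.185 < R, time spent handling B is better spent searching.

No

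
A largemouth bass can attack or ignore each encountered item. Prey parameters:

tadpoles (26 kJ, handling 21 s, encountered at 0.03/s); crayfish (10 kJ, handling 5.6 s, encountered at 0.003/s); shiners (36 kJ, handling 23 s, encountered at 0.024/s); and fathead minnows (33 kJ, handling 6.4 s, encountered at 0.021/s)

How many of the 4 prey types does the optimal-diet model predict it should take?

Profitabilities (E/h, kJ/s): fathead minnows 5.16, crayfish 1.79, shiners 1.57, tadpoles 1.24. Add prey in this order while the next type's profitability exceeds the intake rate on those already taken.
Rate on top 1: 0.6109. crayfish: 1.79 > 0.6109 → include.
Rate on top 2: 0.628. shiners: 1.57 > 0.628 → include.
Rate on top 3: 0.9318. tadpoles: 1.24 > 0.9318 → include.
Optimal diet: fathead minnows, crayfish, shiners, tadpoles — 4 of 4 types.

4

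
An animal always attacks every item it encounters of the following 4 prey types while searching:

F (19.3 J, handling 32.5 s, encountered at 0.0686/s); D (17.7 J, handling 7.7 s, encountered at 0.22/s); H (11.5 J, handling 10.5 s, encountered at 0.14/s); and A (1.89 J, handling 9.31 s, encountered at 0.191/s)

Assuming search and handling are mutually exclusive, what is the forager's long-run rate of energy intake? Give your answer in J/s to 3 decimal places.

Energy encountered per unit search time: 0.0686×19.3 + 0.22×17.7 + 0.14×11.5 + 0.191×1.89 = 7.189 J/s.
Handling time per unit search time: 0.0686×32.5 + 0.22×7.7 + 0.14×10.5 + 0.191×9.31 = 7.172.
Rate = 7.189/(1 + 7.172) = 0.8797 J/s.

0.880 J/s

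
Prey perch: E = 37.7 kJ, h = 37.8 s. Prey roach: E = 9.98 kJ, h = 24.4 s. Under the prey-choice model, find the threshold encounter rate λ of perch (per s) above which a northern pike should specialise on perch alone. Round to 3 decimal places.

0.018 per s

Drop roach once their profitability E₂/h₂ falls below the rate achievable on perch alone: E₂/h₂ = λE₁/(1 + λh₁).
Solve for λ: λE₁h₂ = E₂(1 + λh₁) → λ(E₁h₂ − E₂h₁) = E₂ → λ = E₂/(E₁h₂ − E₂h₁).
λ = 9.98/(37.7×24.4 − 9.98×37.8) = 9.98/542.6 = 0.01839 per s.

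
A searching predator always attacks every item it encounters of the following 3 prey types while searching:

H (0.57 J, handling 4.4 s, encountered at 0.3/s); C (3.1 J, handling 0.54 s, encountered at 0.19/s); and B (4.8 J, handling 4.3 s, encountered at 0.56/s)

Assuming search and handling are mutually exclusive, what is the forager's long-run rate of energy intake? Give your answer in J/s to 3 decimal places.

R = (0.3×0.57 + 0.19×3.1 + 0.56×4.8) / (1 + 0.3×4.4 + 0.19×0.54 + 0.56×4.3) = 3.448/4.831 = 0.7138 J/s.

0.714 J/s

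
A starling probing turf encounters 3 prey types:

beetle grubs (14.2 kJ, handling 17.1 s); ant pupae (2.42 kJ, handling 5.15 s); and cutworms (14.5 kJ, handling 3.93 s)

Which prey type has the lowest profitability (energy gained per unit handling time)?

In descending order of E/h:
cutworms: 14.5/3.93 = 3.69 kJ/s
beetle grubs: 14.2/17.1 = 0.83 kJ/s
ant pupae: 2.42/5.15 = 0.47 kJ/s

ant pupae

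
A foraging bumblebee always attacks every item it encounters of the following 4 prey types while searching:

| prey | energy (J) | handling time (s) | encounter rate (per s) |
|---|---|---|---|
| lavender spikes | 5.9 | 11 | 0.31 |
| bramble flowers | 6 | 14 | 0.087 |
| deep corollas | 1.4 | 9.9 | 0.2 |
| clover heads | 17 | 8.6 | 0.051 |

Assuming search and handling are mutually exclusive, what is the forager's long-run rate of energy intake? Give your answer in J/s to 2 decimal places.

0.43 J/s

R = Σλ_iE_i / (1 + Σλ_ih_i)
Numerator: 0.31×5.9 + 0.087×6 + 0.2×1.4 + 0.051×17 = 3.498
Denominator: 1 + 0.31×11 + 0.087×14 + 0.2×9.9 + 0.051×8.6 = 8.047
R = 3.498/8.047 = 0.4347 J/s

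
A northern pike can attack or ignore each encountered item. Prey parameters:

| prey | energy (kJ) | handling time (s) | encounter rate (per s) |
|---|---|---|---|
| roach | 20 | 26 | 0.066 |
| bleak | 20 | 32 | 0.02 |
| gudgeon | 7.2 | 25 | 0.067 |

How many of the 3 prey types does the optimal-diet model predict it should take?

2

Rank by E/h (kJ/s): roach 0.769, bleak 0.625, gudgeon 0.288. Include each in turn until the next type's E/h falls below the running intake rate.
Rate on top 1: 0.486. bleak: 0.625 > 0.486 → include.
Rate on top 2: 0.5125. gudgeon: 0.288 < 0.5125 → exclude; stop.
Optimal diet: roach, bleak — 2 of 3 types.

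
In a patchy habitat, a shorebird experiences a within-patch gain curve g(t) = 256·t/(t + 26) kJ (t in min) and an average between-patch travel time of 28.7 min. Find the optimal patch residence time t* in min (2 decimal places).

Optimal t* satisfies g'(t*) = g(t*)/(T + t*).
g'(t) = 256·26/(t + 26)². Setting 256·26/(t+26)² = 256t/[(t+26)(28.7+t)] gives 26(28.7+t) = t(t+26), so t² = 26×28.7 = 746.2.
t* = √746.2 = 27.32 min.

27.32 min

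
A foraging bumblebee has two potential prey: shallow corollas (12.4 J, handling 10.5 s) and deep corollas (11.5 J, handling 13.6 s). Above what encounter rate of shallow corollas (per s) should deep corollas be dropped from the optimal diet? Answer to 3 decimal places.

0.240 per s

Drop deep corollas once their profitability E₂/h₂ falls below the rate achievable on shallow corollas alone: E₂/h₂ = λE₁/(1 + λh₁).
Solve for λ: λE₁h₂ = E₂(1 + λh₁) → λ(E₁h₂ − E₂h₁) = E₂ → λ = E₂/(E₁h₂ − E₂h₁).
λ = 11.5/(12.4×13.6 − 11.5×10.5) = 11.5/47.89 = 0.2401 per s.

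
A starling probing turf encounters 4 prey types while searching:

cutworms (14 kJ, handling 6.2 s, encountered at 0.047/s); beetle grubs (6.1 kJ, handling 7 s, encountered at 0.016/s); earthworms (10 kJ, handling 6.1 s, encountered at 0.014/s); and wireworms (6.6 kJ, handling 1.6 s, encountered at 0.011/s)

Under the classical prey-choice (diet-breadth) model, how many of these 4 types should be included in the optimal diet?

E/h in descending order: wireworms 4.12, cutworms 2.26, earthworms 1.64, beetle grubs 0.871 kJ/s. The optimal diet is the largest prefix of this list for which every included type satisfies E_i/h_i > R on the types above it.
Rate on top 1: 0.07134. cutworms: 2.26 > 0.07134 → include.
Rate on top 2: 0.5581. earthworms: 1.64 > 0.5581 → include.
Rate on top 3: 0.6244. beetle grubs: 0.871 > 0.6244 → include.
Optimal diet: wireworms, cutworms, earthworms, beetle grubs — 4 of 4 types.

4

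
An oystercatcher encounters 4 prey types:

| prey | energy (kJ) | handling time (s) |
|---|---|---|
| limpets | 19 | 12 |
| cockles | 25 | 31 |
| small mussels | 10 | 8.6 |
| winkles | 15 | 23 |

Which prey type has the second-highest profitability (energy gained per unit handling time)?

small mussels

Profitability E/h (kJ/s): limpets = 19/12 = 1.58, cockles = 25/31 = 0.806, small mussels = 10/8.6 = 1.16, winkles = 15/23 = 0.652.
Ranked: limpets > small mussels > cockles > winkles.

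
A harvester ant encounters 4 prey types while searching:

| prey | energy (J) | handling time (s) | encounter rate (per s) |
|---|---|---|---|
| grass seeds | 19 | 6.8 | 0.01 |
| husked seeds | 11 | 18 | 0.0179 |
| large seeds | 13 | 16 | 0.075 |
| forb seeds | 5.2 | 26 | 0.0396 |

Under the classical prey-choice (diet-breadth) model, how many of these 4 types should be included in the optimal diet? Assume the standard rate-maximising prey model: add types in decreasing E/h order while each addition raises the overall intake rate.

3

Rank by E/h (J/s): grass seeds 2.79, large seeds 0.812, husked seeds 0.611, forb seeds 0.2. Include each in turn until the next type's E/h falls below the running intake rate.
Rate on top 1: 0.1779. large seeds: 0.812 > 0.1779 → include.
Rate on top 2: 0.5137. husked seeds: 0.611 > 0.5137 → include.
Rate on top 3: 0.5258. forb seeds: 0.2 < 0.5258 → exclude; stop.
Optimal diet: grass seeds, large seeds, husked seeds — 3 of 4 types.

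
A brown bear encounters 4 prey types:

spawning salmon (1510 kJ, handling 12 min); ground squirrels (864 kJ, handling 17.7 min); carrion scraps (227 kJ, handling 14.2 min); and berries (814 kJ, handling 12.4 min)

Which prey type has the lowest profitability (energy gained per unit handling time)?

Profitability E/h (kJ/min): spawning salmon = 1510/12 = 126, ground squirrels = 864/17.7 = 48.8, carrion scraps = 227/14.2 = 16, berries = 814/12.4 = 65.6.
Ranked: spawning salmon > berries > ground squirrels > carrion scraps.

carrion scraps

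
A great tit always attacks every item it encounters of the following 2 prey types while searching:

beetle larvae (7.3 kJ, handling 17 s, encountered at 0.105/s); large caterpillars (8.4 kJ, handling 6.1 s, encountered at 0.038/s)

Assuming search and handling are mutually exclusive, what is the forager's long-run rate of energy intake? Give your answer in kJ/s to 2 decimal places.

R = Σλ_iE_i / (1 + Σλ_ih_i)
Numerator: 0.105×7.3 + 0.038×8.4 = 1.086
Denominator: 1 + 0.105×17 + 0.038×6.1 = 3.017
R = 1.086/3.017 = 0.3599 kJ/s

0.36 kJ/s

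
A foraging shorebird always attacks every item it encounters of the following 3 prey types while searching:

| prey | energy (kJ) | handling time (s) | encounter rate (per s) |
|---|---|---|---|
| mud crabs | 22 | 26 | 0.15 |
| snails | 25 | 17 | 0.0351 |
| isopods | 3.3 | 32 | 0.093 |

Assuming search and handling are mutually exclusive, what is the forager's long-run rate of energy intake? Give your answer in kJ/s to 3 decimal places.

Energy encountered per unit search time: 0.15×22 + 0.0351×25 + 0.093×3.3 = 4.484 kJ/s.
Handling time per unit search time: 0.15×26 + 0.0351×17 + 0.093×32 = 7.473.
Rate = 4.484/(1 + 7.473) = 0.5293 kJ/s.

0.529 kJ/s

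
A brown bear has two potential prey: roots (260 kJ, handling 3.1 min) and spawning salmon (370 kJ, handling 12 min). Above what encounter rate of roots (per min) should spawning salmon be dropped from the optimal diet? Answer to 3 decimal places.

The zero-one rule: include spawning salmon iff E₂/h₂ > λE₁/(1+λh₁). Equality gives the switch point.
λE₁h₂ = E₂ + λE₂h₁ ⇒ λ = E₂/(E₁h₂ − E₂h₁) = 370/(3120 − 1147) = 0.1875 per min.

0.188 per min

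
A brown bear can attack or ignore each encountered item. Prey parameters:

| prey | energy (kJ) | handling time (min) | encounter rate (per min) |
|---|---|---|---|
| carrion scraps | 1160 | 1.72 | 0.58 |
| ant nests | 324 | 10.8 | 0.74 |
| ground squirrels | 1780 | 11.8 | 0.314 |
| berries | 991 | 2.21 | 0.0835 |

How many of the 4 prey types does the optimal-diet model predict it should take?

2

Profitabilities (E/h, kJ/min): carrion scraps 674, berries 448, ground squirrels 151, ant nests 30. Add prey in this order while the next type's profitability exceeds the intake rate on those already taken.
Rate on top 1: 336.8. berries: 448 > 336.8 → include.
Rate on top 2: 346.2. ground squirrels: 151 < 346.2 → exclude; stop.
Optimal diet: carrion scraps, berries — 2 of 4 types.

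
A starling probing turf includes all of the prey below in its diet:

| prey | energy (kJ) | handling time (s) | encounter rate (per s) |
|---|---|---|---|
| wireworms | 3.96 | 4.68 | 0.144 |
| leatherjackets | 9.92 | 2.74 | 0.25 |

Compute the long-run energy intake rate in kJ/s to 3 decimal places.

R = Σλ_iE_i / (1 + Σλ_ih_i)
Numerator: 0.144×3.96 + 0.25×9.92 = 3.05
Denominator: 1 + 0.144×4.68 + 0.25×2.74 = 2.359
R = 3.05/2.359 = 1.293 kJ/s

1.293 kJ/s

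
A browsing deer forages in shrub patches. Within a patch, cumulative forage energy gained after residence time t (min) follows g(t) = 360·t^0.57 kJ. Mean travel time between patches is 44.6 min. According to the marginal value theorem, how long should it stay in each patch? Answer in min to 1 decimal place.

Optimal t* satisfies g'(t*) = g(t*)/(T + t*).
g'(t) = 0.57·360·t^-0.43. Setting 0.57·360·t^-0.43 = 360·t^0.57/(44.6+t) gives 0.57(44.6+t) = t, so 0.43·t = 0.57×44.6.
t* = 0.57×44.6/0.43 = 59.12 min.

59.1 min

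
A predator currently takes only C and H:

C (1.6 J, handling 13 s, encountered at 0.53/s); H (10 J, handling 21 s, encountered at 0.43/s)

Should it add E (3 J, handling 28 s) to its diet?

On C and H alone, R = ΣλE/(1+Σλh) = 5.148/16.92 = 0.3043 J/s.
Profitability of E: 3/28 = 0.1071 J/s.
0.1071 < 0.3043, so adding E would lower the average — exclude it.

No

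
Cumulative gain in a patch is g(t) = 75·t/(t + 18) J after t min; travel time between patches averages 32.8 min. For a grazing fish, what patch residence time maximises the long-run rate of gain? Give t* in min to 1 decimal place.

24.3 min

Optimal t* satisfies g'(t*) = g(t*)/(T + t*).
g'(t) = 75·18/(t + 18)². Setting 75·18/(t+18)² = 75t/[(t+18)(32.8+t)] gives 18(32.8+t) = t(t+18), so t² = 18×32.8 = 590.4.
t* = √590.4 = 24.3 min.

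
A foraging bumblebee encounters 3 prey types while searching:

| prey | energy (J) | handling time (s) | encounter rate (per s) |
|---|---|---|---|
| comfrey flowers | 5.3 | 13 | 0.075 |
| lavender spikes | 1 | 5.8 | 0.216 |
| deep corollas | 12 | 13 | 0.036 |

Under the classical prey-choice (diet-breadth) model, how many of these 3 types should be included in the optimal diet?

2

E/h in descending order: deep corollas 0.923, comfrey flowers 0.408, lavender spikes 0.172 J/s. The optimal diet is the largest prefix of this list for which every included type satisfies E_i/h_i > R on the types above it.
Rate on top 1: 0.2943. comfrey flowers: 0.408 > 0.2943 → include.
Rate on top 2: 0.3395. lavender spikes: 0.172 < 0.3395 → exclude; stop.
Optimal diet: deep corollas, comfrey flowers — 2 of 3 types.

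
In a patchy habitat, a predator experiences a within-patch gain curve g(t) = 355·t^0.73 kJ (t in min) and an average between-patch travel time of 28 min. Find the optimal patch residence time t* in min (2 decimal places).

75.70 min

Optimal t* satisfies g'(t*) = g(t*)/(T + t*).
g'(t) = 0.73·355·t^-0.27. Setting 0.73·355·t^-0.27 = 355·t^0.73/(28+t) gives 0.73(28+t) = t, so 0.27·t = 0.73×28.
t* = 0.73×28/0.27 = 75.7 min.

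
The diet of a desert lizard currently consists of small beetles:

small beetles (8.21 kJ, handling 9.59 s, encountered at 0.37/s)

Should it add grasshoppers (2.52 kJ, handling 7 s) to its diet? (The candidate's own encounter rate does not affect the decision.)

Intake rate on the current diet: R = (0.37×8.21) / (1 + 0.37×9.59) = 3.038/4.548 = 0.6679 kJ/s.
grasshoppers: E/h = 2.52/7 = 0.36 kJ/s.
Since 0.36 < R, time spent handling grasshoppers is better spent searching.

No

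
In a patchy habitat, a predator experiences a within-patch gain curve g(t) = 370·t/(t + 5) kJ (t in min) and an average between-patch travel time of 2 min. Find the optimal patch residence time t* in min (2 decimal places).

3.16 min

By the marginal value theorem, leave when the instantaneous gain rate g'(t) equals the habitat-wide average g(t)/(T + t).
g'(t) = 370·5/(t + 5)². Setting 370·5/(t+5)² = 370t/[(t+5)(2+t)] gives 5(2+t) = t(t+5), so t² = 5×2 = 10.
t* = √10 = 3.162 min.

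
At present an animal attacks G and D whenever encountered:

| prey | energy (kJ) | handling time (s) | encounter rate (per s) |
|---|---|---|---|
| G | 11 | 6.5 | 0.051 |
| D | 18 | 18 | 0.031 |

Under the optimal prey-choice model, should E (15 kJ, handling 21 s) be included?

Yes

On G and D alone, R = ΣλE/(1+Σλh) = 1.119/1.889 = 0.5922 kJ/s.
E: E/h = 15/21 = 0.7143 kJ/s.
0.7143 > 0.5922, so adding E raises the average — include it.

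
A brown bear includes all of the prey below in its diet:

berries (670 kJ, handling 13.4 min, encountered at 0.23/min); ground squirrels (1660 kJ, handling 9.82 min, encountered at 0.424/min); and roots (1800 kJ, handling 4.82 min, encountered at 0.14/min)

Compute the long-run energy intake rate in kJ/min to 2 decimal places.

124.43 kJ/min

R = (0.23×670 + 0.424×1660 + 0.14×1800) / (1 + 0.23×13.4 + 0.424×9.82 + 0.14×4.82) = 1110/8.92 = 124.4 kJ/min.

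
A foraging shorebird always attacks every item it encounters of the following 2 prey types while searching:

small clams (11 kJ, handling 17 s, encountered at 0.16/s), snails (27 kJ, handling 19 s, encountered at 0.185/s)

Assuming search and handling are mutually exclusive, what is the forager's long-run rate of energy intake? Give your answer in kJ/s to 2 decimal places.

0.93 kJ/s

R = (0.16×11 + 0.185×27) / (1 + 0.16×17 + 0.185×19) = 6.755/7.235 = 0.9337 kJ/s.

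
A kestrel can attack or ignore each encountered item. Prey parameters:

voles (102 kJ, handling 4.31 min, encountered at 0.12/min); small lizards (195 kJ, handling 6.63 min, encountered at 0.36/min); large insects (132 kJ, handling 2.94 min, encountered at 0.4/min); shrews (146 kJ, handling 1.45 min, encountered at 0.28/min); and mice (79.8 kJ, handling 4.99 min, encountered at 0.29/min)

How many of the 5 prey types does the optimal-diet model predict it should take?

2

Rank by E/h (kJ/min): shrews 101, large insects 44.9, small lizards 29.4, voles 23.7, mice 16. Include each in turn until the next type's E/h falls below the running intake rate.
Rate on top 1: 29.08. large insects: 44.9 > 29.08 → include.
Rate on top 2: 36.28. small lizards: 29.4 < 36.28 → exclude; stop.
Optimal diet: shrews, large insects — 2 of 5 types.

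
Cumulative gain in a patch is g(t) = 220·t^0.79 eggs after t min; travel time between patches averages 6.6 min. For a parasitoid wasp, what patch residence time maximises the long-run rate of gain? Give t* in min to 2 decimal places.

Optimal t* satisfies g'(t*) = g(t*)/(T + t*).
g'(t) = 0.79·220·t^-0.21. Setting 0.79·220·t^-0.21 = 220·t^0.79/(6.6+t) gives 0.79(6.6+t) = t, so 0.21·t = 0.79×6.6.
t* = 0.79×6.6/0.21 = 24.83 min.

24.83 min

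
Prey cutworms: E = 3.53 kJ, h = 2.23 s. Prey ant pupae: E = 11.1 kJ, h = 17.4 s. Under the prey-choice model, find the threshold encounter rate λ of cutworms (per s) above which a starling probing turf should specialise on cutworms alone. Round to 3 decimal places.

0.303 per s

Drop ant pupae once their profitability E₂/h₂ falls below the rate achievable on cutworms alone: E₂/h₂ = λE₁/(1 + λh₁).
Solve for λ: λE₁h₂ = E₂(1 + λh₁) → λ(E₁h₂ − E₂h₁) = E₂ → λ = E₂/(E₁h₂ − E₂h₁).
λ = 11.1/(3.53×17.4 − 11.1×2.23) = 11.1/36.67 = 0.3027 per s.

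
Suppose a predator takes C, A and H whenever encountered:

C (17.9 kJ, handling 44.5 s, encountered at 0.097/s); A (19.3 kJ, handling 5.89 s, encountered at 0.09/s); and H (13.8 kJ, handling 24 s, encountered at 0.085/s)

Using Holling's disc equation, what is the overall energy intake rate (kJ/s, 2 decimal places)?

R = Σλ_iE_i / (1 + Σλ_ih_i)
Numerator: 0.097×17.9 + 0.09×19.3 + 0.085×13.8 = 4.646
Denominator: 1 + 0.097×44.5 + 0.09×5.89 + 0.085×24 = 7.887
R = 4.646/7.887 = 0.5891 kJ/s

0.59 kJ/s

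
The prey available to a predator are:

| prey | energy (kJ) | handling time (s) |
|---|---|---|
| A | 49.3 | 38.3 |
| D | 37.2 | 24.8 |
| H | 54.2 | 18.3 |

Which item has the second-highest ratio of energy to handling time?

D

Profitability E/h (kJ/s): A = 49.3/38.3 = 1.29, D = 37.2/24.8 = 1.5, H = 54.2/18.3 = 2.96.
Ranked: H > D > A.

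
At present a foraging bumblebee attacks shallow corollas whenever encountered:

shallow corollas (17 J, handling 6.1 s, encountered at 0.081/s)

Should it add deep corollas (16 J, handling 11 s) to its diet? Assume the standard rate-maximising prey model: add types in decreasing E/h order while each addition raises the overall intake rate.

Yes

Current rate: (0.081×17)/(1 + 0.081×6.1) = 0.9216 J/s.
deep corollas: E/h = 16/11 = 1.455 J/s.
Since 1.455 > R, including deep corollas increases the long-run rate.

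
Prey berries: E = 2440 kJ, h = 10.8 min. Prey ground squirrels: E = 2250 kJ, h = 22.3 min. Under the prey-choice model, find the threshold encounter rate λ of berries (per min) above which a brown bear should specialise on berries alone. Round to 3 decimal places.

The zero-one rule: include ground squirrels iff E₂/h₂ > λE₁/(1+λh₁). Equality gives the switch point.
λE₁h₂ = E₂ + λE₂h₁ ⇒ λ = E₂/(E₁h₂ − E₂h₁) = 2250/(5.441e+04 − 2.43e+04) = 0.07472 per min.

0.075 per min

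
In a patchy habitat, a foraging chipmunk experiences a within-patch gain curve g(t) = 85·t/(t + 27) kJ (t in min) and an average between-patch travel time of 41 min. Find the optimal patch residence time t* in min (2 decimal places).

Maximise g(t)/(T+t): set derivative to zero → g'(t)(T+t) = g(t).
g'(t) = 85·27/(t + 27)². Setting 85·27/(t+27)² = 85t/[(t+27)(41+t)] gives 27(41+t) = t(t+27), so t² = 27×41 = 1107.
t* = √1107 = 33.27 min.

33.27 min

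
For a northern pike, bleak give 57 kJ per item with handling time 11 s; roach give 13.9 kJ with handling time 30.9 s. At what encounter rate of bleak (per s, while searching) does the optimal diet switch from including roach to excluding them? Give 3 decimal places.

0.009 per s

Drop roach once their profitability E₂/h₂ falls below the rate achievable on bleak alone: E₂/h₂ = λE₁/(1 + λh₁).
Solve for λ: λE₁h₂ = E₂(1 + λh₁) → λ(E₁h₂ − E₂h₁) = E₂ → λ = E₂/(E₁h₂ − E₂h₁).
λ = 13.9/(57×30.9 − 13.9×11) = 13.9/1608 = 0.008642 per s.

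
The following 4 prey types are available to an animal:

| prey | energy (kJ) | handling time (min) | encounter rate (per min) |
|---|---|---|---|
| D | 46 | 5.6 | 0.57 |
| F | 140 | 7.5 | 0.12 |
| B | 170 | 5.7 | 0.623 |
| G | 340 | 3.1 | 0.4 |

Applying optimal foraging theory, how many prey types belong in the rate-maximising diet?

E/h in descending order: G 110, B 29.8, F 18.7, D 8.21 kJ/min. The optimal diet is the largest prefix of this list for which every included type satisfies E_i/h_i > R on the types above it.
Rate on top 1: 60.71. B: 29.8 < 60.71 → exclude; stop.
Optimal diet: G — 1 of 4 types.

1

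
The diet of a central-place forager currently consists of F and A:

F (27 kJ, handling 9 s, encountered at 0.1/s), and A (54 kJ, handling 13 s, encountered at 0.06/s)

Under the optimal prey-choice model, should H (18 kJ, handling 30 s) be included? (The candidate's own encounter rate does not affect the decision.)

Current rate: (0.1×27 + 0.06×54)/(1 + 0.1×9 + 0.06×13) = 2.216 kJ/s.
Profitability of H: 18/30 = 0.6 kJ/s.
0.6 < 2.216, so adding H would lower the average — exclude it.

No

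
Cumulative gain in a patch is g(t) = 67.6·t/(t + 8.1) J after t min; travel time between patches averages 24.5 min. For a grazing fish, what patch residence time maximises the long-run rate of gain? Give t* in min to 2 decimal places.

Maximise g(t)/(T+t): set derivative to zero → g'(t)(T+t) = g(t).
g'(t) = 67.6·8.1/(t + 8.1)². Setting 67.6·8.1/(t+8.1)² = 67.6t/[(t+8.1)(24.5+t)] gives 8.1(24.5+t) = t(t+8.1), so t² = 8.1×24.5 = 198.4.
t* = √198.4 = 14.09 min.

14.09 min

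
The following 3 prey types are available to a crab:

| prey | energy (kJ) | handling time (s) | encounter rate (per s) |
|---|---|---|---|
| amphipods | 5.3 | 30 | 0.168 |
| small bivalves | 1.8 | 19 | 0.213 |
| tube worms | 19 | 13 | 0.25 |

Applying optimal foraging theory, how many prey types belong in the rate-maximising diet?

1

Rank by E/h (kJ/s): tube worms 1.46, amphipods 0.177, small bivalves 0.0947. Include each in turn until the next type's E/h falls below the running intake rate.
Rate on top 1: 1.118. amphipods: 0.177 < 1.118 → exclude; stop.
Optimal diet: tube worms — 1 of 3 types.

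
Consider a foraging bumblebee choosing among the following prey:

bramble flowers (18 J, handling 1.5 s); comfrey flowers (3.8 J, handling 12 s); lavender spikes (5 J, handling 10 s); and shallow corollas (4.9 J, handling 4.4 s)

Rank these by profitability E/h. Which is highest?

bramble flowers

Profitability E/h (J/s): bramble flowers = 18/1.5 = 12, comfrey flowers = 3.8/12 = 0.317, lavender spikes = 5/10 = 0.5, shallow corollas = 4.9/4.4 = 1.11.
Ranked: bramble flowers > shallow corollas > lavender spikes > comfrey flowers.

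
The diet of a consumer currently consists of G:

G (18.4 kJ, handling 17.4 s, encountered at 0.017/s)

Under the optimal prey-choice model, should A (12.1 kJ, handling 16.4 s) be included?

Yes

Current rate: (0.017×18.4)/(1 + 0.017×17.4) = 0.2414 kJ/s.
A: E/h = 12.1/16.4 = 0.7378 kJ/s.
Since 0.7378 > R, including A increases the long-run rate.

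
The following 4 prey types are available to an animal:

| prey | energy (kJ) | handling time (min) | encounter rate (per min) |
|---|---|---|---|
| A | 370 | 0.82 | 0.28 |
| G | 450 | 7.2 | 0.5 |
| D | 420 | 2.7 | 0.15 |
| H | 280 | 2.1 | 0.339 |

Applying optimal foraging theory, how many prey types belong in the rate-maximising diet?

3

Rank by E/h (kJ/min): A 451, D 156, H 133, G 62.5. Include each in turn until the next type's E/h falls below the running intake rate.
Rate on top 1: 84.26. D: 156 > 84.26 → include.
Rate on top 2: 101.9. H: 133 > 101.9 → include.
Rate on top 3: 111.5. G: 62.5 < 111.5 → exclude; stop.
Optimal diet: A, D, H — 3 of 4 types.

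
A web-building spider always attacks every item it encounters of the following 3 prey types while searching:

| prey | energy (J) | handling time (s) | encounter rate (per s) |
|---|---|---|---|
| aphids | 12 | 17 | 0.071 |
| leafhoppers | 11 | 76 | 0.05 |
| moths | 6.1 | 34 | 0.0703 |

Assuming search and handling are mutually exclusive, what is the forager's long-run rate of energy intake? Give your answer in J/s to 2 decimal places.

0.22 J/s

R = Σλ_iE_i / (1 + Σλ_ih_i)
Numerator: 0.071×12 + 0.05×11 + 0.0703×6.1 = 1.831
Denominator: 1 + 0.071×17 + 0.05×76 + 0.0703×34 = 8.397
R = 1.831/8.397 = 0.218 J/s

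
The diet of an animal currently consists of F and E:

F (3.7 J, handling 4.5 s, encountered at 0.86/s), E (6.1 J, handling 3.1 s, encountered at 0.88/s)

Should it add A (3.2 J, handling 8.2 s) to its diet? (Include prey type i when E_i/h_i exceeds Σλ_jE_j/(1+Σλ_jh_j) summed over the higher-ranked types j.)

On F and E alone, R = ΣλE/(1+Σλh) = 8.55/7.598 = 1.125 J/s.
Profitability of A: 3.2/8.2 = 0.3902 J/s.
0.3902 < 1.125, so adding A would lower the average — exclude it.

No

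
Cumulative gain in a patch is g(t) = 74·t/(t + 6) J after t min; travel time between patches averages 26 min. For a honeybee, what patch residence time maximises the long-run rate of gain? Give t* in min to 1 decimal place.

Maximise g(t)/(T+t): set derivative to zero → g'(t)(T+t) = g(t).
g'(t) = 74·6/(t + 6)². Setting 74·6/(t+6)² = 74t/[(t+6)(26+t)] gives 6(26+t) = t(t+6), so t² = 6×26 = 156.
t* = √156 = 12.49 min.

12.5 min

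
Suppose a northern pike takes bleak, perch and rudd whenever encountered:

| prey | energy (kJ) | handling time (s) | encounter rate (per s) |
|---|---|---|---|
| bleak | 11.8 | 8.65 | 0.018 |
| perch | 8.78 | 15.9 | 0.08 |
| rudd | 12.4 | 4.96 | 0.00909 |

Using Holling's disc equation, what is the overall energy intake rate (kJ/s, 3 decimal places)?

R = (0.018×11.8 + 0.08×8.78 + 0.00909×12.4) / (1 + 0.018×8.65 + 0.08×15.9 + 0.00909×4.96) = 1.028/2.473 = 0.4155 kJ/s.

0.416 kJ/s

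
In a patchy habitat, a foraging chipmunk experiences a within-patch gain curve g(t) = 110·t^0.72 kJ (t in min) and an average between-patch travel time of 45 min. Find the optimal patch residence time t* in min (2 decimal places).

Optimal t* satisfies g'(t*) = g(t*)/(T + t*).
g'(t) = 0.72·110·t^-0.28. Setting 0.72·110·t^-0.28 = 110·t^0.72/(45+t) gives 0.72(45+t) = t, so 0.28·t = 0.72×45.
t* = 0.72×45/0.28 = 115.7 min.

115.71 min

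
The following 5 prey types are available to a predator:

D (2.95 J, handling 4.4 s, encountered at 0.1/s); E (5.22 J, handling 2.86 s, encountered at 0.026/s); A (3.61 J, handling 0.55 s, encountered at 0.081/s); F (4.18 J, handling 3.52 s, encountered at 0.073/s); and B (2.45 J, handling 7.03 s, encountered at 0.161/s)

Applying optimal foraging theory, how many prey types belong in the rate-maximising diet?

Rank by E/h (J/s): A 6.56, E 1.83, F 1.19, D 0.67, B 0.349. Include each in turn until the next type's E/h falls below the running intake rate.
Rate on top 1: 0.2799. E: 1.83 > 0.2799 → include.
Rate on top 2: 0.3826. F: 1.19 > 0.3826 → include.
Rate on top 3: 0.533. D: 0.67 > 0.533 → include.
Rate on top 4: 0.5663. B: 0.349 < 0.5663 → exclude; stop.
Optimal diet: A, E, F, D — 4 of 5 types.

4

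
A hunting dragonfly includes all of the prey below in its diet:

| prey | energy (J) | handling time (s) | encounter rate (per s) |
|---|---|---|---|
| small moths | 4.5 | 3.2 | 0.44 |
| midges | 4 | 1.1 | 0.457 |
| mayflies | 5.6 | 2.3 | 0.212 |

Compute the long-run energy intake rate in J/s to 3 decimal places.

1.470 J/s

R = Σλ_iE_i / (1 + Σλ_ih_i)
Numerator: 0.44×4.5 + 0.457×4 + 0.212×5.6 = 4.995
Denominator: 1 + 0.44×3.2 + 0.457×1.1 + 0.212×2.3 = 3.398
R = 4.995/3.398 = 1.47 J/s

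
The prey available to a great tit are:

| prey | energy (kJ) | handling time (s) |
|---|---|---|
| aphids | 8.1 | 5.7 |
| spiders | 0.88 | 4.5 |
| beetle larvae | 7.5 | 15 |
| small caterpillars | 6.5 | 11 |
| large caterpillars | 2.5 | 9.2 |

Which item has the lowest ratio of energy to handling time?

spiders

In descending order of E/h:
aphids: 8.1/5.7 = 1.42 kJ/s
small caterpillars: 6.5/11 = 0.591 kJ/s
beetle larvae: 7.5/15 = 0.5 kJ/s
large caterpillars: 2.5/9.2 = 0.272 kJ/s
spiders: 0.88/4.5 = 0.196 kJ/s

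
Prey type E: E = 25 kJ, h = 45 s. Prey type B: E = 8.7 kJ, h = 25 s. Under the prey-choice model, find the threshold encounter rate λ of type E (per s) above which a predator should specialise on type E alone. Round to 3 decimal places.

0.037 per s

At the threshold, the rate on type E alone equals the profitability of type B: λ·25/(1 + λ·45) = 8.7/25 = 0.348.
Rearranging, λ(25 − 0.348×45) = 0.348, so λ = 0.348/9.34 = 0.03726 per s.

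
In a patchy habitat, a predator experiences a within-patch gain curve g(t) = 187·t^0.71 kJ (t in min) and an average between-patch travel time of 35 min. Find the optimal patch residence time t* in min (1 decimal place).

Maximise g(t)/(T+t): set derivative to zero → g'(t)(T+t) = g(t).
g'(t) = 0.71·187·t^-0.29. Setting 0.71·187·t^-0.29 = 187·t^0.71/(35+t) gives 0.71(35+t) = t, so 0.29·t = 0.71×35.
t* = 0.71×35/0.29 = 85.69 min.

85.7 min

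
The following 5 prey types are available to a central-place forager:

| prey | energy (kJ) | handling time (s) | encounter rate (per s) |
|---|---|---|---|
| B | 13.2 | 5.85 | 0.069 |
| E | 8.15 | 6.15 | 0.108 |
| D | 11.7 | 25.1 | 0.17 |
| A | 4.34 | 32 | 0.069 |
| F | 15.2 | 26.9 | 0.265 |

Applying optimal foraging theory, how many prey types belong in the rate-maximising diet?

Profitabilities (E/h, kJ/s): B 2.26, E 1.33, F 0.565, D 0.466, A 0.136. Add prey in this order while the next type's profitability exceeds the intake rate on those already taken.
Rate on top 1: 0.6489. E: 1.33 > 0.6489 → include.
Rate on top 2: 0.8661. F: 0.565 < 0.8661 → exclude; stop.
Optimal diet: B, E — 2 of 5 types.

2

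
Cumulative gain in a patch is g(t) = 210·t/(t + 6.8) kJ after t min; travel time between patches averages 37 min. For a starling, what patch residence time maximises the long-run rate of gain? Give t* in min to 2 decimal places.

Optimal t* satisfies g'(t*) = g(t*)/(T + t*).
g'(t) = 210·6.8/(t + 6.8)². Setting 210·6.8/(t+6.8)² = 210t/[(t+6.8)(37+t)] gives 6.8(37+t) = t(t+6.8), so t² = 6.8×37 = 251.6.
t* = √251.6 = 15.86 min.

15.86 min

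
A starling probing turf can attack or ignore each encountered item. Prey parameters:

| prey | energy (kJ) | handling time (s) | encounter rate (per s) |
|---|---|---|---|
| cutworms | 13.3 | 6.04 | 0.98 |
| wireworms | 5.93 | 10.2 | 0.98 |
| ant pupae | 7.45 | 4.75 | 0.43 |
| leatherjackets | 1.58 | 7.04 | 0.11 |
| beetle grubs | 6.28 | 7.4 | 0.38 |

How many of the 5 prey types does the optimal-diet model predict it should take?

1

Rank by E/h (kJ/s): cutworms 2.2, ant pupae 1.57, beetle grubs 0.849, wireworms 0.581, leatherjackets 0.224. Include each in turn until the next type's E/h falls below the running intake rate.
Rate on top 1: 1.884. ant pupae: 1.57 < 1.884 → exclude; stop.
Optimal diet: cutworms — 1 of 5 types.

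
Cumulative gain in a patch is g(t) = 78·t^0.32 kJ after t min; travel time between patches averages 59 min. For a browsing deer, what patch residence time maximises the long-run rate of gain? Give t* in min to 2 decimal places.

Maximise g(t)/(T+t): set derivative to zero → g'(t)(T+t) = g(t).
g'(t) = 0.32·78·t^-0.68. Setting 0.32·78·t^-0.68 = 78·t^0.32/(59+t) gives 0.32(59+t) = t, so 0.68·t = 0.32×59.
t* = 0.32×59/0.68 = 27.76 min.

27.76 min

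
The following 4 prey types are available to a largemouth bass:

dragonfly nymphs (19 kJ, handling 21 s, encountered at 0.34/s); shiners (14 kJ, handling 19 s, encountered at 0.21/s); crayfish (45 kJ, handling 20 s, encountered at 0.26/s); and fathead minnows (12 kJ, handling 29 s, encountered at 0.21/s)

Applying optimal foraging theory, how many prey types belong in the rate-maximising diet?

Rank by E/h (kJ/s): crayfish 2.25, dragonfly nymphs 0.905, shiners 0.737, fathead minnows 0.414. Include each in turn until the next type's E/h falls below the running intake rate.
Rate on top 1: 1.887. dragonfly nymphs: 0.905 < 1.887 → exclude; stop.
Optimal diet: crayfish — 1 of 4 types.

1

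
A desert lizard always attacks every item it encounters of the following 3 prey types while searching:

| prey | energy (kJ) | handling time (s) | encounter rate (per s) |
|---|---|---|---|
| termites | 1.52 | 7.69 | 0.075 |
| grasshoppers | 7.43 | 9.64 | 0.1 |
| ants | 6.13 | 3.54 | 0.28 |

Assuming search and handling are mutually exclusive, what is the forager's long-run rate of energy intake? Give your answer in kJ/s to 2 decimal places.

0.73 kJ/s

R = (0.075×1.52 + 0.1×7.43 + 0.28×6.13) / (1 + 0.075×7.69 + 0.1×9.64 + 0.28×3.54) = 2.573/3.532 = 0.7286 kJ/s.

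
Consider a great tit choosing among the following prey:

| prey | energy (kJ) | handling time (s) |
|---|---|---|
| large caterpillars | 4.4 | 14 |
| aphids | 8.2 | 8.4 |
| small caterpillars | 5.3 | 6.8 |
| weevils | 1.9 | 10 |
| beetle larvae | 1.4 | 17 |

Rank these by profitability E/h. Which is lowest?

Profitability E/h (kJ/s): large caterpillars = 4.4/14 = 0.314, aphids = 8.2/8.4 = 0.976, small caterpillars = 5.3/6.8 = 0.779, weevils = 1.9/10 = 0.19, beetle larvae = 1.4/17 = 0.0824.
Ranked: aphids > small caterpillars > large caterpillars > weevils > beetle larvae.

beetle larvae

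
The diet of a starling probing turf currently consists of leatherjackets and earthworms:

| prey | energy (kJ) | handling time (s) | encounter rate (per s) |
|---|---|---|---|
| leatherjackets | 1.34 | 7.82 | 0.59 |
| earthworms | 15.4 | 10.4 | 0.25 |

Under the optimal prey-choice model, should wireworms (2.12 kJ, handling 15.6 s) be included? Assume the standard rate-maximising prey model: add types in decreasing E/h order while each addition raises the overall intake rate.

No

Intake rate on the current diet: R = (0.59×1.34 + 0.25×15.4) / (1 + 0.59×7.82 + 0.25×10.4) = 4.641/8.214 = 0.565 kJ/s.
wireworms: E/h = 2.12/15.6 = 0.1359 kJ/s.
0.1359 < 0.565, so adding wireworms would lower the average — exclude it.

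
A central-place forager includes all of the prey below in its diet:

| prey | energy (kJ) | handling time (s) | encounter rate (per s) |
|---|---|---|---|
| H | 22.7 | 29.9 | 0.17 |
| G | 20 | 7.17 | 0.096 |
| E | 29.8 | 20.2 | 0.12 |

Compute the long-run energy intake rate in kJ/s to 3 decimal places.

1.017 kJ/s

R = (0.17×22.7 + 0.096×20 + 0.12×29.8) / (1 + 0.17×29.9 + 0.096×7.17 + 0.12×20.2) = 9.355/9.195 = 1.017 kJ/s.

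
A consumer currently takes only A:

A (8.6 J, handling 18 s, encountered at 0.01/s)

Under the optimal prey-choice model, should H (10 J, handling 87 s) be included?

Yes

Current rate: (0.01×8.6)/(1 + 0.01×18) = 0.07288 J/s.
Profitability of H: 10/87 = 0.1149 J/s.
0.1149 > 0.07288, so adding H raises the average — include it.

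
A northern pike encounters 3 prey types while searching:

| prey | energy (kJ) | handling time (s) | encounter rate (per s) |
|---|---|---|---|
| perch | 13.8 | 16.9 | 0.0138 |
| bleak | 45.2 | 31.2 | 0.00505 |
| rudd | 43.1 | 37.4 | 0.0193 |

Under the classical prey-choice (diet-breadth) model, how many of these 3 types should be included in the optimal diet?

3

E/h in descending order: bleak 1.45, rudd 1.15, perch 0.817 kJ/s. The optimal diet is the largest prefix of this list for which every included type satisfies E_i/h_i > R on the types above it.
Rate on top 1: 0.1972. rudd: 1.15 > 0.1972 → include.
Rate on top 2: 0.5641. perch: 0.817 > 0.5641 → include.
Optimal diet: bleak, rudd, perch — 3 of 3 types.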